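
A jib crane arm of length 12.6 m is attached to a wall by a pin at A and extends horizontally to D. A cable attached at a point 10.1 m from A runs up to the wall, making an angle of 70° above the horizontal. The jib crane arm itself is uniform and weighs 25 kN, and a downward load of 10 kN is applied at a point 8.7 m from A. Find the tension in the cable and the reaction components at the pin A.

ΣM about A: T·sin70°·10.1 − 25·6.3 − 10·8.7 = 0 → T = 244.5/(10.1·0.939693) = 25.7615 ≈ 25.76 kN.
ΣF_x = 0: A_x − T·cos70° = 0 → A_x = 25.7615 × 0.34202 = 8.811 kN.
ΣF_y = 0: A_y + T·sin70° − 25 − 10 = 0 → A_y = 35 − 25.7615 × 0.939693 = 10.79 kN.

T = 25.76 kN, A_x = 8.811 kN, A_y = 10.79 kN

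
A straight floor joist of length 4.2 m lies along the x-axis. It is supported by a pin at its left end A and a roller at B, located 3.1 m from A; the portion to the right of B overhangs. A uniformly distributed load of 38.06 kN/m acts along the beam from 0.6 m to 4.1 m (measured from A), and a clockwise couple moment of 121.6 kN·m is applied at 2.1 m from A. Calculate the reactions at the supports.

Resultant of the distributed load: 38.06 × 3.5 = 133.21 kN at 2.35 m from A.
ΣM about A: B_y·3.1 − (38.06·3.5)·2.35 − 121.6 = 0 → B_y = 434.6435/3.1 = 140.208 ≈ 140.2 kN.
ΣF_y = 0: A_y + 140.208 − 38.06·3.5 = 0 → A_y = -6.998 kN.
ΣF_x = 0: no horizontal applied forces, so A_x = 0.

A_x = 0, A_y = -6.998 kN, B_y = 140.2 kN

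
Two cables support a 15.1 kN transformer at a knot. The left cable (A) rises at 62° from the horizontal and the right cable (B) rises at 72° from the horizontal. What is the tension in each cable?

ΣF_x = 0: −T_A·cos62° + T_B·cos72° = 0 → T_B = 1.51924·T_A.
ΣF_y = 0: T_A·sin62° + T_B·sin72° = 15.1.
Substitute: T_A·(0.882948 + 1.51924·0.951057) = 15.1 → T_A = 6.48672 ≈ 6.487 kN.
Then T_B = 1.51924 × 6.48672 = 9.855 kN.

T_A = 6.487 kN, T_B = 9.855 kN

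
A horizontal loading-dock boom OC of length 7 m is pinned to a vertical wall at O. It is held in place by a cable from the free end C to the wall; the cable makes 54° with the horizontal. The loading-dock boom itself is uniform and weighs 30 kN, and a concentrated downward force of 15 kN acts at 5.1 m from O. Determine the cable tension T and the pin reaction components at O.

ΣM about O: T·sin54°·7 − 30·3.5 − 15·5.1 = 0 → T = 181.5/(7·0.809017) = 32.0495 ≈ 32.05 kN.
ΣF_x = 0: O_x − T·cos54° = 0 → O_x = 32.0495 × 0.587785 = 18.84 kN.
ΣF_y = 0: O_y + T·sin54° − 30 − 15 = 0 → O_y = 45 − 32.0495 × 0.809017 = 19.07 kN.

T = 32.05 kN, O_x = 18.84 kN, O_y = 19.07 kN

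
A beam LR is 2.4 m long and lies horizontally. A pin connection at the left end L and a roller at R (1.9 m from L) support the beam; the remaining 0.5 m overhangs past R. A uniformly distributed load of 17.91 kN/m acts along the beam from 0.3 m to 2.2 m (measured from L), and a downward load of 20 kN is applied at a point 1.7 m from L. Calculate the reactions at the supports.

Resultant of the distributed load: 17.91 × 1.9 = 34.029 kN at 1.25 m from L.
Moments about L: R_y·1.9 − (17.91·1.9)·1.25 − 20·1.7 = 0 → R_y = 76.53625/1.9 = 40.2822 ≈ 40.28 kN.
ΣF_y = 0: L_y + 40.2822 − 17.91·1.9 − 20 = 0 → L_y = 13.75 kN.
ΣF_x = 0: no horizontal applied forces, so L_x = 0.

L_x = 0, L_y = 13.75 kN, R_y = 40.28 kN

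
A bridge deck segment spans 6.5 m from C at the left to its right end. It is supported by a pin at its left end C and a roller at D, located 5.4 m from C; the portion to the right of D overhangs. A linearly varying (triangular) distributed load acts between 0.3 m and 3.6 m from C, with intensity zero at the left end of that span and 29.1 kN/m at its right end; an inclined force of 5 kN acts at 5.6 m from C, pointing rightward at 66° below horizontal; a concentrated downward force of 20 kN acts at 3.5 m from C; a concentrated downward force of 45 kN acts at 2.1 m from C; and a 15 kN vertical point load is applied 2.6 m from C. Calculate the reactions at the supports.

C_x = -2.034 kN, C_y = 67.93 kN, D_y = 64.65 kN

Resultant of the triangular load: ½ × 29.1 × 3.3 = 48.015 kN, acting at 2.5 m from C (one-third of the span from the peak).
Moments about C: D_y·5.4 − (½·29.1·3.3)·2.5 − 5·sin66°·5.6 − 20·3.5 − 45·2.1 − 15·2.6 = 0 → D_y = 349.117/5.4 = 64.6513 ≈ 64.65 kN.
ΣF_y = 0: C_y + 64.6513 − ½·29.1·3.3 − 5·sin66° − 20 − 45 − 15 = 0 → C_y = 67.93 kN.
ΣF_x = 0: C_x + 5·cos66° = 0 → C_x = -2.034 kN.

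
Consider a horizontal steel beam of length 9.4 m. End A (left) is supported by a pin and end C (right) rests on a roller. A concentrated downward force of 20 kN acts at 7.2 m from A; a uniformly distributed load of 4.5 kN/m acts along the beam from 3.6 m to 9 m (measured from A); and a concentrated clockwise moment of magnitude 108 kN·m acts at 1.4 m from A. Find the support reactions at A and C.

Resultant of the distributed load: 4.5 × 5.4 = 24.3 kN at 6.3 m from A.
Moments about A: C_y·9.4 − 20·7.2 − (4.5·5.4)·6.3 − 108 = 0 → C_y = 405.09/9.4 = 43.0947 ≈ 43.09 kN.
ΣF_y = 0: A_y + 43.0947 − 20 − 4.5·5.4 = 0 → A_y = 1.205 kN.
ΣF_x = 0: no horizontal applied forces, so A_x = 0.

A_x = 0, A_y = 1.205 kN, C_y = 43.09 kN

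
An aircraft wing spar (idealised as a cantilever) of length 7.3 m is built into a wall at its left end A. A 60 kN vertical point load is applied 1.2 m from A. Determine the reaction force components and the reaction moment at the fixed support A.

ΣF_x = 0: A_x = 0.
ΣF_y = 0: A_y − 60 = 0 → A_y = 60.00 kN.
ΣM about A: M_A − 60·1.2 = 0 → M_A = 72.00 kN·m.

A_x = 0, A_y = 60.00 kN, M_A = 72.00 kN·m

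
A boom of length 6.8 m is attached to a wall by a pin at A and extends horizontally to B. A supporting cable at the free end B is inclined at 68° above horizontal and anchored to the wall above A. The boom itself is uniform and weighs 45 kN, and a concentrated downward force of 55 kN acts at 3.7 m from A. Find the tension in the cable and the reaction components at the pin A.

ΣM about A: T·sin68°·6.8 − 45·3.4 − 55·3.7 = 0 → T = 356.5/(6.8·0.927184) = 56.5438 ≈ 56.54 kN.
ΣF_x = 0: A_x − T·cos68° = 0 → A_x = 56.5438 × 0.374607 = 21.18 kN.
ΣF_y = 0: A_y + T·sin68° − 45 − 55 = 0 → A_y = 100 − 56.5438 × 0.927184 = 47.57 kN.

T = 56.54 kN, A_x = 21.18 kN, A_y = 47.57 kN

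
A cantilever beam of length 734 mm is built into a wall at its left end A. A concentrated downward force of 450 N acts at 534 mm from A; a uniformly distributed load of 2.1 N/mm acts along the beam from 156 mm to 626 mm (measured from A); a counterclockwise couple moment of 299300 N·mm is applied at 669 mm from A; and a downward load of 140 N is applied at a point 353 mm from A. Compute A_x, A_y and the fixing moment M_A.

A_x = 0, A_y = 1577 N, M_A = 376300 N·mm

Resultant of the distributed load: 2.1 × 470 = 987 N at 391 mm from A.
ΣF_x = 0: A_x = 0.
ΣF_y = 0: A_y − 450 − 2.1·470 − 140 = 0 → A_y = 1577 N.
ΣM about A: M_A − 450·534 − (2.1·470)·391 + 299300 − 140·353 = 0 → M_A = 376300 N·mm.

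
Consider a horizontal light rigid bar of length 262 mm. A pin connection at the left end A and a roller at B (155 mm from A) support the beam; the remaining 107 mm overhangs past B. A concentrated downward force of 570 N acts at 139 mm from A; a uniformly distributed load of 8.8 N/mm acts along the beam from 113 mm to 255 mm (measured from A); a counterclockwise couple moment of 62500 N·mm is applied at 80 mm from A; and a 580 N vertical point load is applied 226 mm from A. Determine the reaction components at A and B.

A_x = 0, A_y = -37.41 N, B_y = 2437 N

Resultant of the distributed load: 8.8 × 142 = 1249.6 N at 184 mm from A.
ΣM about A: B_y·155 − 570·139 − (8.8·142)·184 + 62500 − 580·226 = 0 → B_y = 377736.4/155 = 2437.01 ≈ 2437 N.
ΣF_y = 0: A_y + 2437.01 − 570 − 8.8·142 − 580 = 0 → A_y = -37.41 N.
ΣF_x = 0: no horizontal applied forces, so A_x = 0.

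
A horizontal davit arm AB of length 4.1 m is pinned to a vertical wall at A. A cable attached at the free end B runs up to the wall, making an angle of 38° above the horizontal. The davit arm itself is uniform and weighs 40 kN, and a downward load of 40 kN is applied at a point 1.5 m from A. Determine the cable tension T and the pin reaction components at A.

T = 56.26 kN, A_x = 44.33 kN, A_y = 45.37 kN

ΣM about A: T·sin38°·4.1 − 40·2.05 − 40·1.5 = 0 → T = 142/(4.1·0.615661) = 56.2552 ≈ 56.26 kN.
ΣF_x = 0: A_x − T·cos38° = 0 → A_x = 56.2552 × 0.788011 = 44.33 kN.
ΣF_y = 0: A_y + T·sin38° − 40 − 40 = 0 → A_y = 80 − 56.2552 × 0.615661 = 45.37 kN.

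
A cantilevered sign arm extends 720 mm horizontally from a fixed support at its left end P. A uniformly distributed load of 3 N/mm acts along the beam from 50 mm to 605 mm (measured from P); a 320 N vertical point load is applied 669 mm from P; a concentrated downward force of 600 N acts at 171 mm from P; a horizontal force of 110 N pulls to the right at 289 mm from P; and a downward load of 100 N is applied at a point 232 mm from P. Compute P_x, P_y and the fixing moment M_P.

Resultant of the distributed load: 3 × 555 = 1665 N at 327.5 mm from P.
ΣF_x = 0: P_x + 110 = 0 → P_x = -110.0 N.
ΣF_y = 0: P_y − 3·555 − 320 − 600 − 100 = 0 → P_y = 2685 N.
ΣM about P: M_P − (3·555)·327.5 − 320·669 − 600·171 − 100·232 = 0 → M_P = 885200 N·mm.

P_x = -110.0 N, P_y = 2685 N, M_P = 885200 N·mm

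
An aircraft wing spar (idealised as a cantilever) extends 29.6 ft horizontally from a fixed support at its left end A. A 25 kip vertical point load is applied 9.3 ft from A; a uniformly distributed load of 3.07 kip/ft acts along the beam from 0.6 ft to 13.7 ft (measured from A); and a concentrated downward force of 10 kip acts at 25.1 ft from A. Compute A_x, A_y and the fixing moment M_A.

A_x = 0, A_y = 75.22 kip, M_A = 771.1 kip·ft

Resultant of the distributed load: 3.07 × 13.1 = 40.217 kip at 7.15 ft from A.
ΣF_x = 0: A_x = 0.
ΣF_y = 0: A_y − 25 − 3.07·13.1 − 10 = 0 → A_y = 75.22 kip.
ΣM about A: M_A − 25·9.3 − (3.07·13.1)·7.15 − 10·25.1 = 0 → M_A = 771.1 kip·ft.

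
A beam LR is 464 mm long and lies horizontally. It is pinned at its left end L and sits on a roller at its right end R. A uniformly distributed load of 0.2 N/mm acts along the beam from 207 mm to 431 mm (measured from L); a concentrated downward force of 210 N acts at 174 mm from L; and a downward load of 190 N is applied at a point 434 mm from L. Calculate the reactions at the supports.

L_x = 0, L_y = 157.5 N, R_y = 287.3 N

Resultant of the distributed load: 0.2 × 224 = 44.8 N at 319 mm from L.
ΣM about L: R_y·464 − (0.2·224)·319 − 210·174 − 190·434 = 0 → R_y = 133291.2/464 = 287.266 ≈ 287.3 N.
ΣF_y = 0: L_y + 287.266 − 0.2·224 − 210 − 190 = 0 → L_y = 157.5 N.
ΣF_x = 0: no horizontal applied forces, so L_x = 0.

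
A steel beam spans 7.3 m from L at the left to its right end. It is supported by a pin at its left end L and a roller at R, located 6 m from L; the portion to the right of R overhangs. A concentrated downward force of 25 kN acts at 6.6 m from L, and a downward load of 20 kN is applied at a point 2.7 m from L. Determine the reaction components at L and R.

L_x = 0, L_y = 8.500 kN, R_y = 36.50 kN

Moments about L: R_y·6 − 25·6.6 − 20·2.7 = 0 → R_y = 219/6 = 36.50 kN.
ΣF_y = 0: L_y + 36.5 − 25 − 20 = 0 → L_y = 8.500 kN.
ΣF_x = 0: no horizontal applied forces, so L_x = 0.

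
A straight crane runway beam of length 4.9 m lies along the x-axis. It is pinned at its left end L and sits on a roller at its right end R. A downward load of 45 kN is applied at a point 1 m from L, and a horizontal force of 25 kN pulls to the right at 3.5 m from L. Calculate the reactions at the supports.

L_x = -25.00 kN, L_y = 35.82 kN, R_y = 9.184 kN

Moments about L: R_y·4.9 − 45·1 = 0 → R_y = 45/4.9 = 9.18367 ≈ 9.184 kN.
ΣF_y = 0: L_y + 9.18367 − 45 = 0 → L_y = 35.82 kN.
ΣF_x = 0: L_x + 25 = 0 → L_x = -25.00 kN.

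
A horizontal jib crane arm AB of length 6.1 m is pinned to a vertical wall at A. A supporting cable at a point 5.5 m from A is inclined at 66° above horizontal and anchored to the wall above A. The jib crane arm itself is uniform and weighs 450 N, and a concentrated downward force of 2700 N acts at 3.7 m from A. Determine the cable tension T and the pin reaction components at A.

T = 2261 N, A_x = 919.8 N, A_y = 1084 N

ΣM about A: T·sin66°·5.5 − 450·3.05 − 2700·3.7 = 0 → T = 11362.5/(5.5·0.913545) = 2261.42 ≈ 2261 N.
ΣF_x = 0: A_x − T·cos66° = 0 → A_x = 2261.42 × 0.406737 = 919.8 N.
ΣF_y = 0: A_y + T·sin66° − 450 − 2700 = 0 → A_y = 3150 − 2261.42 × 0.913545 = 1084 N.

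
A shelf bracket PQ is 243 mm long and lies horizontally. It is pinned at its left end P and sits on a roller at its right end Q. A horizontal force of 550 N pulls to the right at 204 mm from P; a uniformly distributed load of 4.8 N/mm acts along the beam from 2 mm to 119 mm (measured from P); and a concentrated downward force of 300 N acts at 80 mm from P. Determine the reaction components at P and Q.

P_x = -550.0 N, P_y = 623.0 N, Q_y = 238.6 N

Resultant of the distributed load: 4.8 × 117 = 561.6 N at 60.5 mm from P.
ΣM about P: Q_y·243 − (4.8·117)·60.5 − 300·80 = 0 → Q_y = 57976.8/243 = 238.588 ≈ 238.6 N.
ΣF_y = 0: P_y + 238.588 − 4.8·117 − 300 = 0 → P_y = 623.0 N.
ΣF_x = 0: P_x + 550 = 0 → P_x = -550.0 N.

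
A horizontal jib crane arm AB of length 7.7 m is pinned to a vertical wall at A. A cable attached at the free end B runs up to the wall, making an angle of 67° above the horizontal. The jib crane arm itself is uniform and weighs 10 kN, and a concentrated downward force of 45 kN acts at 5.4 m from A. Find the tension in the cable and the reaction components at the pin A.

ΣM about A: T·sin67°·7.7 − 10·3.85 − 45·5.4 = 0 → T = 281.5/(7.7·0.920505) = 39.7156 ≈ 39.72 kN.
ΣF_x = 0: A_x − T·cos67° = 0 → A_x = 39.7156 × 0.390731 = 15.52 kN.
ΣF_y = 0: A_y + T·sin67° − 10 − 45 = 0 → A_y = 55 − 39.7156 × 0.920505 = 18.44 kN.

T = 39.72 kN, A_x = 15.52 kN, A_y = 18.44 kN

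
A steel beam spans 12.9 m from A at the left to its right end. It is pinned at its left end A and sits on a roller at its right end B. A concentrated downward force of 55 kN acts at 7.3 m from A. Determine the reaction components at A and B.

A_x = 0, A_y = 23.88 kN, B_y = 31.12 kN

Taking moments about A: B_y·12.9 − 55·7.3 = 0 → B_y = 401.5/12.9 = 31.124 ≈ 31.12 kN.
ΣF_y = 0: A_y + 31.124 − 55 = 0 → A_y = 23.88 kN.
ΣF_x = 0: no horizontal applied forces, so A_x = 0.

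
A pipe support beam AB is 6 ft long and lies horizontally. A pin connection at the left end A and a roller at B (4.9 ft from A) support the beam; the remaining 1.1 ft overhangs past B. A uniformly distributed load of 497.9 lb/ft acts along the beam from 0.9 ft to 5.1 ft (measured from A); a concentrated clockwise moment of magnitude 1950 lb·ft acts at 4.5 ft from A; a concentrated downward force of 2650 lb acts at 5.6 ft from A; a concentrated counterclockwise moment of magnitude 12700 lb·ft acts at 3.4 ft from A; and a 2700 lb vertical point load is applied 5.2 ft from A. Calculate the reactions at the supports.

A_x = 0, A_y = 2461 lb, B_y = 4980 lb

Resultant of the distributed load: 497.9 × 4.2 = 2091.18 lb at 3 ft from A.
ΣM about A: B_y·4.9 − (497.9·4.2)·3 − 1950 − 2650·5.6 + 12700 − 2700·5.2 = 0 → B_y = 24403.54/4.9 = 4980.31 ≈ 4980 lb.
ΣF_y = 0: A_y + 4980.31 − 497.9·4.2 − 2650 − 2700 = 0 → A_y = 2461 lb.
ΣF_x = 0: no horizontal applied forces, so A_x = 0.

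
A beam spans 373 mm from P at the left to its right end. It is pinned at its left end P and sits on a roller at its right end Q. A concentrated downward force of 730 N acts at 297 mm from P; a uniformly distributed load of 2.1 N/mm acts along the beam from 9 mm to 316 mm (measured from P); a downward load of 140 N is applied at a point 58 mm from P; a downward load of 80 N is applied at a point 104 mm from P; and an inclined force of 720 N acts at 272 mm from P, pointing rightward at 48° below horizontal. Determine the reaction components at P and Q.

P_x = -481.8 N, P_y = 833.4 N, Q_y = 1296 N

Resultant of the distributed load: 2.1 × 307 = 644.7 N at 162.5 mm from P.
ΣM about P: Q_y·373 − 730·297 − (2.1·307)·162.5 − 140·58 − 80·104 − 720·sin48°·272 = 0 → Q_y = 483551/373 = 1296.38 ≈ 1296 N.
ΣF_y = 0: P_y + 1296.38 − 730 − 2.1·307 − 140 − 80 − 720·sin48° = 0 → P_y = 833.4 N.
ΣF_x = 0: P_x + 720·cos48° = 0 → P_x = -481.8 N.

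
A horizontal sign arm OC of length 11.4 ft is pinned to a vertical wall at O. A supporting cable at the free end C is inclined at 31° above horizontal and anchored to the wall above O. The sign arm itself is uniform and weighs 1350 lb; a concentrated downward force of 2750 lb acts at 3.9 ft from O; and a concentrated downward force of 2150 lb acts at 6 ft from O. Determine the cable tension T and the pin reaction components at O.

ΣM about O: T·sin31°·11.4 − 1350·5.7 − 2750·3.9 − 2150·6 = 0 → T = 31320/(11.4·0.515038) = 5334.3 ≈ 5334 lb.
ΣF_x = 0: O_x − T·cos31° = 0 → O_x = 5334.3 × 0.857167 = 4572 lb.
ΣF_y = 0: O_y + T·sin31° − 1350 − 2750 − 2150 = 0 → O_y = 6250 − 5334.3 × 0.515038 = 3503 lb.

T = 5334 lb, O_x = 4572 lb, O_y = 3503 lb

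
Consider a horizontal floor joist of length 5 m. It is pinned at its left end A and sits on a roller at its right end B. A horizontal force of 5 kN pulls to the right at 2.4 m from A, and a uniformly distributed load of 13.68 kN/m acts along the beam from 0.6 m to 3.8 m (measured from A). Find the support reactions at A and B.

Resultant of the distributed load: 13.68 × 3.2 = 43.776 kN at 2.2 m from A.
Taking moments about A: B_y·5 − (13.68·3.2)·2.2 = 0 → B_y = 96.3072/5 = 19.2614 ≈ 19.26 kN.
ΣF_y = 0: A_y + 19.2614 − 13.68·3.2 = 0 → A_y = 24.51 kN.
ΣF_x = 0: A_x + 5 = 0 → A_x = -5.000 kN.

A_x = -5.000 kN, A_y = 24.51 kN, B_y = 19.26 kN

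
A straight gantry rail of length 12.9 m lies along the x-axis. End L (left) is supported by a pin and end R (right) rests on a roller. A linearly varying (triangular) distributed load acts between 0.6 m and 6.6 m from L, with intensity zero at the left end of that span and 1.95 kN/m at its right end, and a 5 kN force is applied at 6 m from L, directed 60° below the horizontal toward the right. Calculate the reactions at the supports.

L_x = -2.500 kN, L_y = 6.080 kN, R_y = 4.100 kN

Resultant of the triangular load: ½ × 1.95 × 6 = 5.85 kN, acting at 4.6 m from L (one-third of the span from the peak).
ΣM about L: R_y·12.9 − (½·1.95·6)·4.6 − 5·sin60°·6 = 0 → R_y = 52.8908/12.9 = 4.10006 ≈ 4.100 kN.
ΣF_y = 0: L_y + 4.10006 − ½·1.95·6 − 5·sin60° = 0 → L_y = 6.080 kN.
ΣF_x = 0: L_x + 5·cos60° = 0 → L_x = -2.500 kN.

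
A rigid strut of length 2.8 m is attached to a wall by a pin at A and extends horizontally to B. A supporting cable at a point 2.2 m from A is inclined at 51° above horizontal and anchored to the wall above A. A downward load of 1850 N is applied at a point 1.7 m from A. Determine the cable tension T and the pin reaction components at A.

T = 1839 N, A_x = 1158 N, A_y = 420.5 N

ΣM about A: T·sin51°·2.2 − 1850·1.7 = 0 → T = 3145/(2.2·0.777146) = 1839.48 ≈ 1839 N.
ΣF_x = 0: A_x − T·cos51° = 0 → A_x = 1839.48 × 0.62932 = 1158 N.
ΣF_y = 0: A_y + T·sin51° − 1850 = 0 → A_y = 1850 − 1839.48 × 0.777146 = 420.5 N.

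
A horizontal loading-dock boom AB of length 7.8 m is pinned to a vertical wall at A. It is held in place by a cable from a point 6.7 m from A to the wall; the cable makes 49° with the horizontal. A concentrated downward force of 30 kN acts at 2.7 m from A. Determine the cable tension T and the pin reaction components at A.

ΣM about A: T·sin49°·6.7 − 30·2.7 = 0 → T = 81/(6.7·0.75471) = 16.0188 ≈ 16.02 kN.
ΣF_x = 0: A_x − T·cos49° = 0 → A_x = 16.0188 × 0.656059 = 10.51 kN.
ΣF_y = 0: A_y + T·sin49° − 30 = 0 → A_y = 30 − 16.0188 × 0.75471 = 17.91 kN.

T = 16.02 kN, A_x = 10.51 kN, A_y = 17.91 kN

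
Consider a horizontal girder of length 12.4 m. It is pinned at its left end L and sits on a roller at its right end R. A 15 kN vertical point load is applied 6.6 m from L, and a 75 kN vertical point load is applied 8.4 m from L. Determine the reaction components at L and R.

Taking moments about L: R_y·12.4 − 15·6.6 − 75·8.4 = 0 → R_y = 729/12.4 = 58.7903 ≈ 58.79 kN.
ΣF_y = 0: L_y + 58.7903 − 15 − 75 = 0 → L_y = 31.21 kN.
ΣF_x = 0: no horizontal applied forces, so L_x = 0.

L_x = 0, L_y = 31.21 kN, R_y = 58.79 kN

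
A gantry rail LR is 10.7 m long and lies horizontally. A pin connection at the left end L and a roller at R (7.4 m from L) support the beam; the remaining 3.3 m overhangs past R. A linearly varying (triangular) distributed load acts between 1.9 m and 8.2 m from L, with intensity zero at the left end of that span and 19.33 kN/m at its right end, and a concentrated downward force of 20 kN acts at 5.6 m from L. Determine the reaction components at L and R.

Resultant of the triangular load: ½ × 19.33 × 6.3 = 60.8895 kN, acting at 6.1 m from L (one-third of the span from the peak).
ΣM about L: R_y·7.4 − (½·19.33·6.3)·6.1 − 20·5.6 = 0 → R_y = 483.42595/7.4 = 65.3278 ≈ 65.33 kN.
ΣF_y = 0: L_y + 65.3278 − ½·19.33·6.3 − 20 = 0 → L_y = 15.56 kN.
ΣF_x = 0: no horizontal applied forces, so L_x = 0.

L_x = 0, L_y = 15.56 kN, R_y = 65.33 kN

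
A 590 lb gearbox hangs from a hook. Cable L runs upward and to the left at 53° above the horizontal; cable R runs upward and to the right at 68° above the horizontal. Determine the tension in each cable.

T_L = 257.8 lb, T_R = 414.2 lb

ΣF_x = 0: −T_L·cos53° + T_R·cos68° = 0 → T_R = 1.60653·T_L.
ΣF_y = 0: T_L·sin53° + T_R·sin68° = 590.
Substitute: T_L·(0.798636 + 1.60653·0.927184) = 590 → T_L = 257.846 ≈ 257.8 lb.
Then T_R = 1.60653 × 257.846 = 414.2 lb.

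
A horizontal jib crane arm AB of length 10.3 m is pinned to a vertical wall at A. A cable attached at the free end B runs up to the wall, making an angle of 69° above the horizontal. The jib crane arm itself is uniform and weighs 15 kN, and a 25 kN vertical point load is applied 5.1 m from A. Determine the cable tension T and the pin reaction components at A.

T = 21.29 kN, A_x = 7.631 kN, A_y = 20.12 kN

ΣM about A: T·sin69°·10.3 − 15·5.15 − 25·5.1 = 0 → T = 204.75/(10.3·0.93358) = 21.2929 ≈ 21.29 kN.
ΣF_x = 0: A_x − T·cos69° = 0 → A_x = 21.2929 × 0.358368 = 7.631 kN.
ΣF_y = 0: A_y + T·sin69° − 15 − 25 = 0 → A_y = 40 − 21.2929 × 0.93358 = 20.12 kN.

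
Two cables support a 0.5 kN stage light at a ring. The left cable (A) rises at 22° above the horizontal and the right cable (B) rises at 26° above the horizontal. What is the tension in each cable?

T_A = 0.6047 kN, T_B = 0.6238 kN

ΣF_x = 0: −T_A·cos22° + T_B·cos26° = 0 → T_B = 1.03159·T_A.
ΣF_y = 0: T_A·sin22° + T_B·sin26° = 0.5.
Substitute: T_A·(0.374607 + 1.03159·0.438371) = 0.5 → T_A = 0.604722 ≈ 0.6047 kN.
Then T_B = 1.03159 × 0.604722 = 0.6238 kN.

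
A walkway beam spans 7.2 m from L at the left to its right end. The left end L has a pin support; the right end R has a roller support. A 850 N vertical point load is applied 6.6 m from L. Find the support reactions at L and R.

L_x = 0, L_y = 70.83 N, R_y = 779.2 N

ΣM about L: R_y·7.2 − 850·6.6 = 0 → R_y = 5610/7.2 = 779.167 ≈ 779.2 N.
ΣF_y = 0: L_y + 779.167 − 850 = 0 → L_y = 70.83 N.
ΣF_x = 0: no horizontal applied forces, so L_x = 0.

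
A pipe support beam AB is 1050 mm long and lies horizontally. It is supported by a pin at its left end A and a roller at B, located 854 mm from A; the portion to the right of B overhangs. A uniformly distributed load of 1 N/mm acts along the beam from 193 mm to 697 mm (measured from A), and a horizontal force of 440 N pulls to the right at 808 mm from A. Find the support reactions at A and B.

A_x = -440.0 N, A_y = 241.4 N, B_y = 262.6 N

Resultant of the distributed load: 1 × 504 = 504 N at 445 mm from A.
Moments about A: B_y·854 − (1·504)·445 = 0 → B_y = 224280/854 = 262.623 ≈ 262.6 N.
ΣF_y = 0: A_y + 262.623 − 1·504 = 0 → A_y = 241.4 N.
ΣF_x = 0: A_x + 440 = 0 → A_x = -440.0 N.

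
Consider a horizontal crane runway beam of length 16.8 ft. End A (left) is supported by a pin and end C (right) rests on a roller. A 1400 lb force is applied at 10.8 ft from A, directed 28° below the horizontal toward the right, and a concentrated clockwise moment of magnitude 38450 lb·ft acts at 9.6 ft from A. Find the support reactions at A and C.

ΣM about A: C_y·16.8 − 1400·sin28°·10.8 − 38450 = 0 → C_y = 45548.4/16.8 = 2711.21 ≈ 2711 lb.
ΣF_y = 0: A_y + 2711.21 − 1400·sin28° = 0 → A_y = -2054 lb.
ΣF_x = 0: A_x + 1400·cos28° = 0 → A_x = -1236 lb.

A_x = -1236 lb, A_y = -2054 lb, C_y = 2711 lb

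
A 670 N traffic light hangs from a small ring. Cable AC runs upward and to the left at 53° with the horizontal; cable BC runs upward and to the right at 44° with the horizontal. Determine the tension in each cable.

T_AC = 485.6 N, T_BC = 406.2 N

ΣF_x = 0: −T_AC·cos53° + T_BC·cos44° = 0 → T_BC = 0.836621·T_AC.
ΣF_y = 0: T_AC·sin53° + T_BC·sin44° = 670.
Substitute: T_AC·(0.798636 + 0.836621·0.694658) = 670 → T_AC = 485.577 ≈ 485.6 N.
Then T_BC = 0.836621 × 485.577 = 406.2 N.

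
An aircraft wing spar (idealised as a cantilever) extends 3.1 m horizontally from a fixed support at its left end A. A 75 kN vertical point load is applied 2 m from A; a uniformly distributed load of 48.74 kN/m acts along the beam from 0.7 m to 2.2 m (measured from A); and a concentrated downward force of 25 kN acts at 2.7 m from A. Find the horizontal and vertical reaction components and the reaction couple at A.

A_x = 0, A_y = 173.1 kN, M_A = 323.5 kN·m

Resultant of the distributed load: 48.74 × 1.5 = 73.11 kN at 1.45 m from A.
ΣF_x = 0: A_x = 0.
ΣF_y = 0: A_y − 75 − 48.74·1.5 − 25 = 0 → A_y = 173.1 kN.
ΣM about A: M_A − 75·2 − (48.74·1.5)·1.45 − 25·2.7 = 0 → M_A = 323.5 kN·m.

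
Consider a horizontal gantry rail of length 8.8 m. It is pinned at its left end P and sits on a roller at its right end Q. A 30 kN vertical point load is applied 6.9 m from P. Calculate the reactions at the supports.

Moments about P: Q_y·8.8 − 30·6.9 = 0 → Q_y = 207/8.8 = 23.5227 ≈ 23.52 kN.
ΣF_y = 0: P_y + 23.5227 − 30 = 0 → P_y = 6.477 kN.
ΣF_x = 0: no horizontal applied forces, so P_x = 0.

P_x = 0, P_y = 6.477 kN, Q_y = 23.52 kN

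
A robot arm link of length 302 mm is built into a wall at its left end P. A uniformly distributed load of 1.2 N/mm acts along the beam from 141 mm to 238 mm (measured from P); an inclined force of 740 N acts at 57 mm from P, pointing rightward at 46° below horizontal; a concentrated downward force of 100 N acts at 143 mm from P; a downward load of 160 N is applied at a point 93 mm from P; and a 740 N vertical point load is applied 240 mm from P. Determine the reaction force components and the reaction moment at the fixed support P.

Resultant of the distributed load: 1.2 × 97 = 116.4 N at 189.5 mm from P.
ΣF_x = 0: P_x + 740·cos46° = 0 → P_x = -514.0 N.
ΣF_y = 0: P_y − 1.2·97 − 740·sin46° − 100 − 160 − 740 = 0 → P_y = 1649 N.
ΣM about P: M_P − (1.2·97)·189.5 − 740·sin46°·57 − 100·143 − 160·93 − 740·240 = 0 → M_P = 259200 N·mm.

P_x = -514.0 N, P_y = 1649 N, M_P = 259200 N·mm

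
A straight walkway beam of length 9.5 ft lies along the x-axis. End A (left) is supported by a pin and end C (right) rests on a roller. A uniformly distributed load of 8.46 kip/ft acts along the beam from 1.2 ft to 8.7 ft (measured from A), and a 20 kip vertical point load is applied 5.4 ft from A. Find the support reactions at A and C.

Resultant of the distributed load: 8.46 × 7.5 = 63.45 kip at 4.95 ft from A.
Moments about A: C_y·9.5 − (8.46·7.5)·4.95 − 20·5.4 = 0 → C_y = 422.0775/9.5 = 44.4292 ≈ 44.43 kip.
ΣF_y = 0: A_y + 44.4292 − 8.46·7.5 − 20 = 0 → A_y = 39.02 kip.
ΣF_x = 0: no horizontal applied forces, so A_x = 0.

A_x = 0, A_y = 39.02 kip, C_y = 44.43 kip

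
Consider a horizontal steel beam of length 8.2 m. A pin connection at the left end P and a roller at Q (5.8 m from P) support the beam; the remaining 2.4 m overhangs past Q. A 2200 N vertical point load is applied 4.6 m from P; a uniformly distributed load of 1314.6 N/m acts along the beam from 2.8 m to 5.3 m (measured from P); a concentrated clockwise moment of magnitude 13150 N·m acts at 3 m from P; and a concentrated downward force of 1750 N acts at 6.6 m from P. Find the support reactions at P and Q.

P_x = 0, P_y = -1062 N, Q_y = 8298 N

Resultant of the distributed load: 1314.6 × 2.5 = 3286.5 N at 4.05 m from P.
ΣM about P: Q_y·5.8 − 2200·4.6 − (1314.6·2.5)·4.05 − 13150 − 1750·6.6 = 0 → Q_y = 48130.325/5.8 = 8298.33 ≈ 8298 N.
ΣF_y = 0: P_y + 8298.33 − 2200 − 1314.6·2.5 − 1750 = 0 → P_y = -1062 N.
ΣF_x = 0: no horizontal applied forces, so P_x = 0.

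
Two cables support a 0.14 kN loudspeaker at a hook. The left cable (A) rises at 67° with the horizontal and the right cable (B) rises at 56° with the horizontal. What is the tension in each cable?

ΣF_x = 0: −T_A·cos67° + T_B·cos56° = 0 → T_B = 0.698741·T_A.
ΣF_y = 0: T_A·sin67° + T_B·sin56° = 0.14.
Substitute: T_A·(0.920505 + 0.698741·0.829038) = 0.14 → T_A = 0.0933465 ≈ 0.09335 kN.
Then T_B = 0.698741 × 0.0933465 = 0.06523 kN.

T_A = 0.09335 kN, T_B = 0.06523 kN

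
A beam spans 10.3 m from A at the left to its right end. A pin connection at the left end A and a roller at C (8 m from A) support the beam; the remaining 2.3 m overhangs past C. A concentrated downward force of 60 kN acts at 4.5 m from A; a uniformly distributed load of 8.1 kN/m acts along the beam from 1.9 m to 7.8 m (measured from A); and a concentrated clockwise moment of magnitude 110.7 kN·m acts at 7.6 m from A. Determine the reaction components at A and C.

Resultant of the distributed load: 8.1 × 5.9 = 47.79 kN at 4.85 m from A.
ΣM about A: C_y·8 − 60·4.5 − (8.1·5.9)·4.85 − 110.7 = 0 → C_y = 612.4815/8 = 76.5602 ≈ 76.56 kN.
ΣF_y = 0: A_y + 76.5602 − 60 − 8.1·5.9 = 0 → A_y = 31.23 kN.
ΣF_x = 0: no horizontal applied forces, so A_x = 0.

A_x = 0, A_y = 31.23 kN, C_y = 76.56 kN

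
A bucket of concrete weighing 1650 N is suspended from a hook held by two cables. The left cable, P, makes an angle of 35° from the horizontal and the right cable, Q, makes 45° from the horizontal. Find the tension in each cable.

ΣF_x = 0: −T_P·cos35° + T_Q·cos45° = 0 → T_Q = 1.15846·T_P.
ΣF_y = 0: T_P·sin35° + T_Q·sin45° = 1650.
Substitute: T_P·(0.573576 + 1.15846·0.707107) = 1650 → T_P = 1184.72 ≈ 1185 N.
Then T_Q = 1.15846 × 1184.72 = 1372 N.

T_P = 1185 N, T_Q = 1372 N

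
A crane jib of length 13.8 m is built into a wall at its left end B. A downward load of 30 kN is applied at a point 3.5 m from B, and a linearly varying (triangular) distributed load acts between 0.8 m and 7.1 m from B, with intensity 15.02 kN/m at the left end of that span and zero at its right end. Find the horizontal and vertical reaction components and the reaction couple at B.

B_x = 0, B_y = 77.31 kN, M_B = 242.2 kN·m

Resultant of the triangular load: ½ × 15.02 × 6.3 = 47.313 kN, acting at 2.9 m from B (one-third of the span from the peak).
ΣF_x = 0: B_x = 0.
ΣF_y = 0: B_y − 30 − ½·15.02·6.3 = 0 → B_y = 77.31 kN.
ΣM about B: M_B − 30·3.5 − (½·15.02·6.3)·2.9 = 0 → M_B = 242.2 kN·m.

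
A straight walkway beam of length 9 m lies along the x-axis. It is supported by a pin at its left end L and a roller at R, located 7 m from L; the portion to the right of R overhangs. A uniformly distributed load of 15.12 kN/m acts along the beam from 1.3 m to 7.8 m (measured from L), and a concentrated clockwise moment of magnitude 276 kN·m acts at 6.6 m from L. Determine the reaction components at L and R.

L_x = 0, L_y = -5.031 kN, R_y = 103.3 kN

Resultant of the distributed load: 15.12 × 6.5 = 98.28 kN at 4.55 m from L.
Taking moments about L: R_y·7 − (15.12·6.5)·4.55 − 276 = 0 → R_y = 723.174/7 = 103.311 ≈ 103.3 kN.
ΣF_y = 0: L_y + 103.311 − 15.12·6.5 = 0 → L_y = -5.031 kN.
ΣF_x = 0: no horizontal applied forces, so L_x = 0.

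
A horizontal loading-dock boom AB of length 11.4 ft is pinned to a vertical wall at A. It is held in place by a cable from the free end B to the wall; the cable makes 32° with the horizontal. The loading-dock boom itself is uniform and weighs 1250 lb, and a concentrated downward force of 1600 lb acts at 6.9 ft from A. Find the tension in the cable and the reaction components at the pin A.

ΣM about A: T·sin32°·11.4 − 1250·5.7 − 1600·6.9 = 0 → T = 18165/(11.4·0.529919) = 3006.91 ≈ 3007 lb.
ΣF_x = 0: A_x − T·cos32° = 0 → A_x = 3006.91 × 0.848048 = 2550 lb.
ΣF_y = 0: A_y + T·sin32° − 1250 − 1600 = 0 → A_y = 2850 − 3006.91 × 0.529919 = 1257 lb.

T = 3007 lb, A_x = 2550 lb, A_y = 1257 lb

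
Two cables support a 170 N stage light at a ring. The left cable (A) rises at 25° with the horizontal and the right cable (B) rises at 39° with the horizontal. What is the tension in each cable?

ΣF_x = 0: −T_A·cos25° + T_B·cos39° = 0 → T_B = 1.1662·T_A.
ΣF_y = 0: T_A·sin25° + T_B·sin39° = 170.
Substitute: T_A·(0.422618 + 1.1662·0.62932) = 170 → T_A = 146.991 ≈ 147.0 N.
Then T_B = 1.1662 × 146.991 = 171.4 N.

T_A = 147.0 N, T_B = 171.4 N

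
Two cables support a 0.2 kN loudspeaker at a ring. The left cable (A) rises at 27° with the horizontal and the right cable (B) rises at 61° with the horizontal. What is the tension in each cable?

T_A = 0.09702 kN, T_B = 0.1783 kN

ΣF_x = 0: −T_A·cos27° + T_B·cos61° = 0 → T_B = 1.83785·T_A.
ΣF_y = 0: T_A·sin27° + T_B·sin61° = 0.2.
Substitute: T_A·(0.45399 + 1.83785·0.87462) = 0.2 → T_A = 0.097021 ≈ 0.09702 kN.
Then T_B = 1.83785 × 0.097021 = 0.1783 kN.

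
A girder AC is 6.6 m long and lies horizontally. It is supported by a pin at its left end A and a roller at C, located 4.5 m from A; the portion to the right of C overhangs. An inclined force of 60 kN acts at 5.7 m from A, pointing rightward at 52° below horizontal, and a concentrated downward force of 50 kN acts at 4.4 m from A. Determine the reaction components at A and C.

A_x = -36.94 kN, A_y = -11.50 kN, C_y = 108.8 kN

Taking moments about A: C_y·4.5 − 60·sin52°·5.7 − 50·4.4 = 0 → C_y = 489.5/4.5 = 108.778 ≈ 108.8 kN.
ΣF_y = 0: A_y + 108.778 − 60·sin52° − 50 = 0 → A_y = -11.50 kN.
ΣF_x = 0: A_x + 60·cos52° = 0 → A_x = -36.94 kN.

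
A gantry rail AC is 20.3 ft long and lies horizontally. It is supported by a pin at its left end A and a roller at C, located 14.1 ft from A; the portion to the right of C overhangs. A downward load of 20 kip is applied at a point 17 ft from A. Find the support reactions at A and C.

Taking moments about A: C_y·14.1 − 20·17 = 0 → C_y = 340/14.1 = 24.1135 ≈ 24.11 kip.
ΣF_y = 0: A_y + 24.1135 − 20 = 0 → A_y = -4.113 kip.
ΣF_x = 0: no horizontal applied forces, so A_x = 0.

A_x = 0, A_y = -4.113 kip, C_y = 24.11 kip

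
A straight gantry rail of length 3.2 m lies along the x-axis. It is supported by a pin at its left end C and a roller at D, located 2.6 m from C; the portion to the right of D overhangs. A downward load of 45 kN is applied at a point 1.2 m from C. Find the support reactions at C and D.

C_x = 0, C_y = 24.23 kN, D_y = 20.77 kN

ΣM about C: D_y·2.6 − 45·1.2 = 0 → D_y = 54/2.6 = 20.7692 ≈ 20.77 kN.
ΣF_y = 0: C_y + 20.7692 − 45 = 0 → C_y = 24.23 kN.
ΣF_x = 0: no horizontal applied forces, so C_x = 0.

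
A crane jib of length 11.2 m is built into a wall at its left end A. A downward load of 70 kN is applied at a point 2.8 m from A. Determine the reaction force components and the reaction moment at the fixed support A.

ΣF_x = 0: A_x = 0.
ΣF_y = 0: A_y − 70 = 0 → A_y = 70.00 kN.
ΣM about A: M_A − 70·2.8 = 0 → M_A = 196.0 kN·m.

A_x = 0, A_y = 70.00 kN, M_A = 196.0 kN·m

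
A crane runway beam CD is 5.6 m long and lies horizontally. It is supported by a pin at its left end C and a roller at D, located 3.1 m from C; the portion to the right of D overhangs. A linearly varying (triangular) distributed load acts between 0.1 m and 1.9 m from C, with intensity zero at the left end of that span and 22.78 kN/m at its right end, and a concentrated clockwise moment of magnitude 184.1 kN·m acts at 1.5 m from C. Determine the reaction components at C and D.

Resultant of the triangular load: ½ × 22.78 × 1.8 = 20.502 kN, acting at 1.3 m from C (one-third of the span from the peak).
Moments about C: D_y·3.1 − (½·22.78·1.8)·1.3 − 184.1 = 0 → D_y = 210.7526/3.1 = 67.9847 ≈ 67.98 kN.
ΣF_y = 0: C_y + 67.9847 − ½·22.78·1.8 = 0 → C_y = -47.48 kN.
ΣF_x = 0: no horizontal applied forces, so C_x = 0.

C_x = 0, C_y = -47.48 kN, D_y = 67.98 kN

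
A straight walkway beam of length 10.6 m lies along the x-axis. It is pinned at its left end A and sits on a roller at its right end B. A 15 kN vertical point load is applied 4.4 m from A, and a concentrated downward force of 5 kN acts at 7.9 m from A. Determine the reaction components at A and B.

Taking moments about A: B_y·10.6 − 15·4.4 − 5·7.9 = 0 → B_y = 105.5/10.6 = 9.95283 ≈ 9.953 kN.
ΣF_y = 0: A_y + 9.95283 − 15 − 5 = 0 → A_y = 10.05 kN.
ΣF_x = 0: no horizontal applied forces, so A_x = 0.

A_x = 0, A_y = 10.05 kN, B_y = 9.953 kN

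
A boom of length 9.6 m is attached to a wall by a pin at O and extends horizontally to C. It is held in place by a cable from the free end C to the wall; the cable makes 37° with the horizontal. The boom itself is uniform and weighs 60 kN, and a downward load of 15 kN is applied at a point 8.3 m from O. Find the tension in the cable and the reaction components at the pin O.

ΣM about O: T·sin37°·9.6 − 60·4.8 − 15·8.3 = 0 → T = 412.5/(9.6·0.601815) = 71.3986 ≈ 71.40 kN.
ΣF_x = 0: O_x − T·cos37° = 0 → O_x = 71.3986 × 0.798636 = 57.02 kN.
ΣF_y = 0: O_y + T·sin37° − 60 − 15 = 0 → O_y = 75 − 71.3986 × 0.601815 = 32.03 kN.

T = 71.40 kN, O_x = 57.02 kN, O_y = 32.03 kN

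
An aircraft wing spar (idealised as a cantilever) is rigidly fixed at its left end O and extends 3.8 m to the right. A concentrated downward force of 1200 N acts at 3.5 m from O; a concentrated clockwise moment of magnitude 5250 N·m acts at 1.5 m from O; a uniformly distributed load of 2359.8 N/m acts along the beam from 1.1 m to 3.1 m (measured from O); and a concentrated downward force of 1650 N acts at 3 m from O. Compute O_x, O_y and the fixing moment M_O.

Resultant of the distributed load: 2359.8 × 2 = 4719.6 N at 2.1 m from O.
ΣF_x = 0: O_x = 0.
ΣF_y = 0: O_y − 1200 − 2359.8·2 − 1650 = 0 → O_y = 7570 N.
ΣM about O: M_O − 1200·3.5 − 5250 − (2359.8·2)·2.1 − 1650·3 = 0 → M_O = 24310 N·m.

O_x = 0, O_y = 7570 N, M_O = 24310 N·m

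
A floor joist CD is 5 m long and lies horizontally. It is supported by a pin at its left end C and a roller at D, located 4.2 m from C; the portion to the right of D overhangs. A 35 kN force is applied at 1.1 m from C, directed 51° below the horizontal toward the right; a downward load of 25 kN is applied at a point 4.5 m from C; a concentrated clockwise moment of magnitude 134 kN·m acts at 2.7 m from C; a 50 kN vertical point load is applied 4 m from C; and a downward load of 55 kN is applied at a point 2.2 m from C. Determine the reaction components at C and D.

Moments about C: D_y·4.2 − 35·sin51°·1.1 − 25·4.5 − 134 − 50·4 − 55·2.2 = 0 → D_y = 597.42/4.2 = 142.243 ≈ 142.2 kN.
ΣF_y = 0: C_y + 142.243 − 35·sin51° − 25 − 50 − 55 = 0 → C_y = 14.96 kN.
ΣF_x = 0: C_x + 35·cos51° = 0 → C_x = -22.03 kN.

C_x = -22.03 kN, C_y = 14.96 kN, D_y = 142.2 kN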